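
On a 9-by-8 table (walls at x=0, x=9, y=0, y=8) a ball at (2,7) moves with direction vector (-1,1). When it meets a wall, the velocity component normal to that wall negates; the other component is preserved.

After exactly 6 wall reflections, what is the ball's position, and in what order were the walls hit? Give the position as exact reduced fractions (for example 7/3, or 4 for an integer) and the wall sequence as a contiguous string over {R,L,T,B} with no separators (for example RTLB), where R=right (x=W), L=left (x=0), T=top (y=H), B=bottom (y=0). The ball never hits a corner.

Final position: (0,5)
Wall sequence: TLBRTL

1. t=1 → T at (1,8); v=(-1,-1)
2. t=1 → L at (0,7); v=(1,-1)
3. t=7 → B at (7,0); v=(1,1)
4. t=2 → R at (9,2); v=(-1,1)
5. t=6 → T at (3,8); v=(-1,-1)
6. t=3 → L at (0,5); v=(1,-1)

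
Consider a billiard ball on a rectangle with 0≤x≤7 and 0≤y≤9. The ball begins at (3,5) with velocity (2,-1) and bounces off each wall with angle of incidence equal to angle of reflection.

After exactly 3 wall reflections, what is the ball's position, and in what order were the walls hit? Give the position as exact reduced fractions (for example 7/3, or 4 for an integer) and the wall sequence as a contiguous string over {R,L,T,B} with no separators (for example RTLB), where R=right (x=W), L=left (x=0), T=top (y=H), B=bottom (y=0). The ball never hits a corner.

1. t=2 → R at (7,3); v=(-2,-1)
2. t=3 → B at (1,0); v=(-2,1)
3. t=1/2 → L at (0,1/2); v=(2,1)

Final position: (0,1/2)
Wall sequence: RBL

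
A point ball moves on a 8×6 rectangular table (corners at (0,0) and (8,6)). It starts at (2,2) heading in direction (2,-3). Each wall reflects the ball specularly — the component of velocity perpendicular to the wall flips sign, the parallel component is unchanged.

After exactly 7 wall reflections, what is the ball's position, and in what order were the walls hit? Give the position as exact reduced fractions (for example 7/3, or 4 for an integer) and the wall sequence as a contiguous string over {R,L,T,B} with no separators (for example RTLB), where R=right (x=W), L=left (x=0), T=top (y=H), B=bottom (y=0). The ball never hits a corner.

1. t=2/3 → B at (10/3,0); v=(2,3)
2. t=2 → T at (22/3,6); v=(2,-3)
3. t=1/3 → R at (8,5); v=(-2,-3)
4. t=5/3 → B at (14/3,0); v=(-2,3)
5. t=2 → T at (2/3,6); v=(-2,-3)
6. t=1/3 → L at (0,5); v=(2,-3)
7. t=5/3 → B at (10/3,0); v=(2,3)

Final position: (10/3,0)
Wall sequence: BTRBTLB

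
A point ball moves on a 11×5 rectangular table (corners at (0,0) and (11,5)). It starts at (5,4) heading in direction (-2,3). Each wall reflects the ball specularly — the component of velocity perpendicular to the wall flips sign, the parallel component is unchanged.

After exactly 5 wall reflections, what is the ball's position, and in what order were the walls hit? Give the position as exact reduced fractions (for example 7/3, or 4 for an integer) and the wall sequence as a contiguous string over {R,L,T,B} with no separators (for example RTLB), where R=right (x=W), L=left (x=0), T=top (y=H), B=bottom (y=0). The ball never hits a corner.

1. t=1/3 → T at (13/3,5); v=(-2,-3)
2. t=5/3 → B at (1,0); v=(-2,3)
3. t=1/2 → L at (0,3/2); v=(2,3)
4. t=7/6 → T at (7/3,5); v=(2,-3)
5. t=5/3 → B at (17/3,0); v=(2,3)

Final position: (17/3,0)
Wall sequence: TBLTB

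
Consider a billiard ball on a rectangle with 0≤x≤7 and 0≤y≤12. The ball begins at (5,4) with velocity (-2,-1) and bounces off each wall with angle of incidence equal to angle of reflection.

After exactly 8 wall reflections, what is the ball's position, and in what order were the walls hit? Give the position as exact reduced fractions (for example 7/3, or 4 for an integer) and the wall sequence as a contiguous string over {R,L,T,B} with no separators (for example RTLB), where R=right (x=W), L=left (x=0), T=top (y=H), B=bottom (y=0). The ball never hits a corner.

1. t=5/2 → L at (0,3/2); v=(2,-1)
2. t=3/2 → B at (3,0); v=(2,1)
3. t=2 → R at (7,2); v=(-2,1)
4. t=7/2 → L at (0,11/2); v=(2,1)
5. t=7/2 → R at (7,9); v=(-2,1)
6. t=3 → T at (1,12); v=(-2,-1)
7. t=1/2 → L at (0,23/2); v=(2,-1)
8. t=7/2 → R at (7,8); v=(-2,-1)

Final position: (7,8)
Wall sequence: LBRLRTLR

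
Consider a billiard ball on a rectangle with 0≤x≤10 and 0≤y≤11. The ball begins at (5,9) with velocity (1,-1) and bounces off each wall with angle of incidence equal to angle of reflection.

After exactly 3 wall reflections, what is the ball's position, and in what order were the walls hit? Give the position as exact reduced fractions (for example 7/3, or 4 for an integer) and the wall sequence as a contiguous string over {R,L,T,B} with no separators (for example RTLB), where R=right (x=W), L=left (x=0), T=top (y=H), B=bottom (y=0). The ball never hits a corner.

1. t=5 → R at (10,4); v=(-1,-1)
2. t=4 → B at (6,0); v=(-1,1)
3. t=6 → L at (0,6); v=(1,1)

Final position: (0,6)
Wall sequence: RBL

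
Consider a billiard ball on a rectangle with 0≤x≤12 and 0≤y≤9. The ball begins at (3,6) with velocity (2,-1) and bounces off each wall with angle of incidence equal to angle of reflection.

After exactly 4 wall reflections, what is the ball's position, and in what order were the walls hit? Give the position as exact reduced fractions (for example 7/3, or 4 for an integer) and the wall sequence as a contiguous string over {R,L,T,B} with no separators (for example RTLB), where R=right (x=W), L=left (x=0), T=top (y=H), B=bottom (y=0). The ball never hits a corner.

Final position: (9,9)
Wall sequence: RBLT

1. t=9/2 → R at (12,3/2); v=(-2,-1)
2. t=3/2 → B at (9,0); v=(-2,1)
3. t=9/2 → L at (0,9/2); v=(2,1)
4. t=9/2 → T at (9,9); v=(2,-1)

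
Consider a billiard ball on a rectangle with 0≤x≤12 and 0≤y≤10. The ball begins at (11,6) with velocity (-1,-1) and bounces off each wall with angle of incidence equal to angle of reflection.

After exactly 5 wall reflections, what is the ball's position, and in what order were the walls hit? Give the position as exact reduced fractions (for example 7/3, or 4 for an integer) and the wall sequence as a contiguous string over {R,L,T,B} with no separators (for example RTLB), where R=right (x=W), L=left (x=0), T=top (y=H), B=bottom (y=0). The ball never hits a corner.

Final position: (9,0)
Wall sequence: BLTRB

1. t=6 → B at (5,0); v=(-1,1)
2. t=5 → L at (0,5); v=(1,1)
3. t=5 → T at (5,10); v=(1,-1)
4. t=7 → R at (12,3); v=(-1,-1)
5. t=3 → B at (9,0); v=(-1,1)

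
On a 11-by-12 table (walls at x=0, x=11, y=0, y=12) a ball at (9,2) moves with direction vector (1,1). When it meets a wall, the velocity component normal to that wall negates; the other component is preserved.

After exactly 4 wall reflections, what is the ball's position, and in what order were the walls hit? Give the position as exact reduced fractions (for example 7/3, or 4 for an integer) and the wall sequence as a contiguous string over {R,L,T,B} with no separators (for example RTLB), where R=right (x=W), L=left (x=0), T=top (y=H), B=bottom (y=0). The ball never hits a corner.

1. t=2 → R at (11,4); v=(-1,1)
2. t=8 → T at (3,12); v=(-1,-1)
3. t=3 → L at (0,9); v=(1,-1)
4. t=9 → B at (9,0); v=(1,1)

Final position: (9,0)
Wall sequence: RTLB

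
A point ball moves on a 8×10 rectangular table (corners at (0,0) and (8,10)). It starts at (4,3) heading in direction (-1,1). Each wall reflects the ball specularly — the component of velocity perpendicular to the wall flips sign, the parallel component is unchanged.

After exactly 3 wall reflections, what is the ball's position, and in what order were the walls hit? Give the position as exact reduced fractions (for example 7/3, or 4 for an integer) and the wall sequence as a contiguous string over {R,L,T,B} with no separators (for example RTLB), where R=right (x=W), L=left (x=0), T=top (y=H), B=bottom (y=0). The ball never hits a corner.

Final position: (8,5)
Wall sequence: LTR

1. t=4 → L at (0,7); v=(1,1)
2. t=3 → T at (3,10); v=(1,-1)
3. t=5 → R at (8,5); v=(-1,-1)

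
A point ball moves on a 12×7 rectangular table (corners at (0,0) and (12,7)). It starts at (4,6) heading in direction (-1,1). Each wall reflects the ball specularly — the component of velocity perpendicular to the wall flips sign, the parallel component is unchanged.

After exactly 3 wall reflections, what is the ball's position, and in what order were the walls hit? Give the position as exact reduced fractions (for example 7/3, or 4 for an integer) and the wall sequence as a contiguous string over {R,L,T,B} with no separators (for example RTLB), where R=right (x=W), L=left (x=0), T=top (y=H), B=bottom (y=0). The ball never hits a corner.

1. t=1 → T at (3,7); v=(-1,-1)
2. t=3 → L at (0,4); v=(1,-1)
3. t=4 → B at (4,0); v=(1,1)

Final position: (4,0)
Wall sequence: TLB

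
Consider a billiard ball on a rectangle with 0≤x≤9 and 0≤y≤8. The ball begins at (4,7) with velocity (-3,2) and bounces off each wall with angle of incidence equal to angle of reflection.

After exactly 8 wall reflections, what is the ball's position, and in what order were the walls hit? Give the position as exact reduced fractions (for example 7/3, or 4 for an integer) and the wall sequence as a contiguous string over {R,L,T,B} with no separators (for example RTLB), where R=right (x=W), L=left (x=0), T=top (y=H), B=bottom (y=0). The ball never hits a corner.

1. t=1/2 → T at (5/2,8); v=(-3,-2)
2. t=5/6 → L at (0,19/3); v=(3,-2)
3. t=3 → R at (9,1/3); v=(-3,-2)
4. t=1/6 → B at (17/2,0); v=(-3,2)
5. t=17/6 → L at (0,17/3); v=(3,2)
6. t=7/6 → T at (7/2,8); v=(3,-2)
7. t=11/6 → R at (9,13/3); v=(-3,-2)
8. t=13/6 → B at (5/2,0); v=(-3,2)

Final position: (5/2,0)
Wall sequence: TLRBLTRB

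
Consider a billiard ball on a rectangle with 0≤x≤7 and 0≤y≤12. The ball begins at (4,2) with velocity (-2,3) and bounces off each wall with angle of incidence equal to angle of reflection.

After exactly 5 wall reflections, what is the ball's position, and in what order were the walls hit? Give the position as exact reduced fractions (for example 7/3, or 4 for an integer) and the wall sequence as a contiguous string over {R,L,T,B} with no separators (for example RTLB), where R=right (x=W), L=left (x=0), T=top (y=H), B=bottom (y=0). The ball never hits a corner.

Final position: (0,5)
Wall sequence: LTRBL

1. t=2 → L at (0,8); v=(2,3)
2. t=4/3 → T at (8/3,12); v=(2,-3)
3. t=13/6 → R at (7,11/2); v=(-2,-3)
4. t=11/6 → B at (10/3,0); v=(-2,3)
5. t=5/3 → L at (0,5); v=(2,3)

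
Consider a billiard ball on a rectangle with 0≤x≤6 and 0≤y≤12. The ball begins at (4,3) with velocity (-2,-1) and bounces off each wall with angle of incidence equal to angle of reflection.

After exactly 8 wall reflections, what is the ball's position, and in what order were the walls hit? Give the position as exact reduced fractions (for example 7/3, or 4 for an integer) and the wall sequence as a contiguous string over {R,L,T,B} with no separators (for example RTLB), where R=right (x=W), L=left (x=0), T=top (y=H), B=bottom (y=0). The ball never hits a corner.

Final position: (6,10)
Wall sequence: LBRLRLTR

1. t=2 → L at (0,1); v=(2,-1)
2. t=1 → B at (2,0); v=(2,1)
3. t=2 → R at (6,2); v=(-2,1)
4. t=3 → L at (0,5); v=(2,1)
5. t=3 → R at (6,8); v=(-2,1)
6. t=3 → L at (0,11); v=(2,1)
7. t=1 → T at (2,12); v=(2,-1)
8. t=2 → R at (6,10); v=(-2,-1)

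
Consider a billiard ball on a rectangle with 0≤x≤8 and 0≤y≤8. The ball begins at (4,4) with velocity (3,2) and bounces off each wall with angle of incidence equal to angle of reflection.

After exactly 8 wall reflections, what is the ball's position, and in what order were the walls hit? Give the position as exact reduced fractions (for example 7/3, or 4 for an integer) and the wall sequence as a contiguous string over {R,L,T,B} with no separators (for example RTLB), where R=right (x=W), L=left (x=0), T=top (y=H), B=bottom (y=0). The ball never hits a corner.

Final position: (8,4)
Wall sequence: RTLBRLTR

1. t=4/3 → R at (8,20/3); v=(-3,2)
2. t=2/3 → T at (6,8); v=(-3,-2)
3. t=2 → L at (0,4); v=(3,-2)
4. t=2 → B at (6,0); v=(3,2)
5. t=2/3 → R at (8,4/3); v=(-3,2)
6. t=8/3 → L at (0,20/3); v=(3,2)
7. t=2/3 → T at (2,8); v=(3,-2)
8. t=2 → R at (8,4); v=(-3,-2)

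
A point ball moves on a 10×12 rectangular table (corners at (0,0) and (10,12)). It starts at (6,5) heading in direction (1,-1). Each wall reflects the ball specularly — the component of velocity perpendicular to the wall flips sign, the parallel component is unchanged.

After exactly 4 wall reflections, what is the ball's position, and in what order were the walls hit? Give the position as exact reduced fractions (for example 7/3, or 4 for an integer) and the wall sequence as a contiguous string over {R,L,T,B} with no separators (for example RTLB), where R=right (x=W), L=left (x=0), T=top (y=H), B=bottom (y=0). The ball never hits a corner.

Final position: (3,12)
Wall sequence: RBLT

1. t=4 → R at (10,1); v=(-1,-1)
2. t=1 → B at (9,0); v=(-1,1)
3. t=9 → L at (0,9); v=(1,1)
4. t=3 → T at (3,12); v=(1,-1)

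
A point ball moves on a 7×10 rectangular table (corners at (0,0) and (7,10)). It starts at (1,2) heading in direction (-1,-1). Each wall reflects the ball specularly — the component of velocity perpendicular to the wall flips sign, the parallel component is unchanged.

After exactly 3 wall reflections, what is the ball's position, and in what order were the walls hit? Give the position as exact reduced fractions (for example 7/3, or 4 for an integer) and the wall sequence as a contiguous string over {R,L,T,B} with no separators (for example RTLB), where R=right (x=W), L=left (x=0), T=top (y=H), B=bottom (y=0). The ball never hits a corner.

1. t=1 → L at (0,1); v=(1,-1)
2. t=1 → B at (1,0); v=(1,1)
3. t=6 → R at (7,6); v=(-1,1)

Final position: (7,6)
Wall sequence: LBR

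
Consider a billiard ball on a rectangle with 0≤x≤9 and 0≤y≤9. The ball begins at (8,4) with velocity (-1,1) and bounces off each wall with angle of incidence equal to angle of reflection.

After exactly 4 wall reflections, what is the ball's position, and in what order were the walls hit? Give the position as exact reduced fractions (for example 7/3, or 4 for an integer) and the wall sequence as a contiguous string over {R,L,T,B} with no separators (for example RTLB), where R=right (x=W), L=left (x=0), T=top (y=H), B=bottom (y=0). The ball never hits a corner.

Final position: (9,3)
Wall sequence: TLBR

1. t=5 → T at (3,9); v=(-1,-1)
2. t=3 → L at (0,6); v=(1,-1)
3. t=6 → B at (6,0); v=(1,1)
4. t=3 → R at (9,3); v=(-1,1)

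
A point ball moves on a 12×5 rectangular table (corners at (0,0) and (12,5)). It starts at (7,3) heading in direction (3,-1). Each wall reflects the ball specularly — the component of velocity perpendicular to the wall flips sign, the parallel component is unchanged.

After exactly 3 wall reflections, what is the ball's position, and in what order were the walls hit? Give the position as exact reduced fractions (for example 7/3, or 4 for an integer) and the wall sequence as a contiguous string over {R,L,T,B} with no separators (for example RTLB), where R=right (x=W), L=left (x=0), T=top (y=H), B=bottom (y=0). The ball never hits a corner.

1. t=5/3 → R at (12,4/3); v=(-3,-1)
2. t=4/3 → B at (8,0); v=(-3,1)
3. t=8/3 → L at (0,8/3); v=(3,1)

Final position: (0,8/3)
Wall sequence: RBL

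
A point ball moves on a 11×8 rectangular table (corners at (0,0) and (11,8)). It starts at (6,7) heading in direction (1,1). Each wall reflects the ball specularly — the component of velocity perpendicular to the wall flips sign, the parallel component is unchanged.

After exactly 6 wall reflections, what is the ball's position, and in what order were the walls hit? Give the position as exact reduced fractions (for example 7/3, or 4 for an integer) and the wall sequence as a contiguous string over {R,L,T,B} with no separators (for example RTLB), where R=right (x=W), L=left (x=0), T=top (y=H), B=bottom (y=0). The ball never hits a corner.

Final position: (9,0)
Wall sequence: TRBLTB

1. t=1 → T at (7,8); v=(1,-1)
2. t=4 → R at (11,4); v=(-1,-1)
3. t=4 → B at (7,0); v=(-1,1)
4. t=7 → L at (0,7); v=(1,1)
5. t=1 → T at (1,8); v=(1,-1)
6. t=8 → B at (9,0); v=(1,1)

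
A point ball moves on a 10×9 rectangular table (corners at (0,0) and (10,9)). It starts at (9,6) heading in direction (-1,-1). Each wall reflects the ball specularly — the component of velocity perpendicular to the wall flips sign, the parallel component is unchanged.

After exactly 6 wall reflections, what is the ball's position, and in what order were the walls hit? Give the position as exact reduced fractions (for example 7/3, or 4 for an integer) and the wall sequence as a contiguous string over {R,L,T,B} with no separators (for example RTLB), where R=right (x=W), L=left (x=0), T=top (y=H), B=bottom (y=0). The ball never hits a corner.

1. t=6 → B at (3,0); v=(-1,1)
2. t=3 → L at (0,3); v=(1,1)
3. t=6 → T at (6,9); v=(1,-1)
4. t=4 → R at (10,5); v=(-1,-1)
5. t=5 → B at (5,0); v=(-1,1)
6. t=5 → L at (0,5); v=(1,1)

Final position: (0,5)
Wall sequence: BLTRBL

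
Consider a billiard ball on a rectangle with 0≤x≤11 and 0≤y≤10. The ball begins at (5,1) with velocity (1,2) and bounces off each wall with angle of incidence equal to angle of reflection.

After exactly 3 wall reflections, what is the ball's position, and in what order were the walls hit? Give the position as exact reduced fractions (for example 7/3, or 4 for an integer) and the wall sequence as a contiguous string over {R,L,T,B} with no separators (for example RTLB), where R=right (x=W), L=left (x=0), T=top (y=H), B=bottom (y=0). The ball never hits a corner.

1. t=9/2 → T at (19/2,10); v=(1,-2)
2. t=3/2 → R at (11,7); v=(-1,-2)
3. t=7/2 → B at (15/2,0); v=(-1,2)

Final position: (15/2,0)
Wall sequence: TRB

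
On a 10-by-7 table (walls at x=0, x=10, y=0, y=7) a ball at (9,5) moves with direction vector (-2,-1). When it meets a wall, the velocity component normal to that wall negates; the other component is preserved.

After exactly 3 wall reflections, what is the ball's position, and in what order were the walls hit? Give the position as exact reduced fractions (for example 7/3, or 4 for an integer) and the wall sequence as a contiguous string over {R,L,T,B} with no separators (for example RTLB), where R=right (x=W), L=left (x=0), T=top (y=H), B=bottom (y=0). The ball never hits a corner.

Final position: (10,9/2)
Wall sequence: LBR

1. t=9/2 → L at (0,1/2); v=(2,-1)
2. t=1/2 → B at (1,0); v=(2,1)
3. t=9/2 → R at (10,9/2); v=(-2,1)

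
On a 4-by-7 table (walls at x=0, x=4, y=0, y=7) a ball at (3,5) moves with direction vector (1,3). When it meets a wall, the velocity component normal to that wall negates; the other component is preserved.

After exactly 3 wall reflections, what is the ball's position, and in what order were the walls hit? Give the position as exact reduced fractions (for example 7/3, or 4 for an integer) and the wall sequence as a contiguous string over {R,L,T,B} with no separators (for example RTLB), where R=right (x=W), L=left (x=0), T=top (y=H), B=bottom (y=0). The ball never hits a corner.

Final position: (2,0)
Wall sequence: TRB

1. t=2/3 → T at (11/3,7); v=(1,-3)
2. t=1/3 → R at (4,6); v=(-1,-3)
3. t=2 → B at (2,0); v=(-1,3)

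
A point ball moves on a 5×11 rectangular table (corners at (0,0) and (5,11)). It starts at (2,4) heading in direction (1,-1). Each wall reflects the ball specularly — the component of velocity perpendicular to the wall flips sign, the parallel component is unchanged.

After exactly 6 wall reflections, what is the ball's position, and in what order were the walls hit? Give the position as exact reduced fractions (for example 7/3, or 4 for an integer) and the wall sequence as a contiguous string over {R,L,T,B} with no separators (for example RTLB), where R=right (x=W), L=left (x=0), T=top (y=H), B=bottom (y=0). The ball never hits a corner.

Final position: (0,8)
Wall sequence: RBLRTL

1. t=3 → R at (5,1); v=(-1,-1)
2. t=1 → B at (4,0); v=(-1,1)
3. t=4 → L at (0,4); v=(1,1)
4. t=5 → R at (5,9); v=(-1,1)
5. t=2 → T at (3,11); v=(-1,-1)
6. t=3 → L at (0,8); v=(1,-1)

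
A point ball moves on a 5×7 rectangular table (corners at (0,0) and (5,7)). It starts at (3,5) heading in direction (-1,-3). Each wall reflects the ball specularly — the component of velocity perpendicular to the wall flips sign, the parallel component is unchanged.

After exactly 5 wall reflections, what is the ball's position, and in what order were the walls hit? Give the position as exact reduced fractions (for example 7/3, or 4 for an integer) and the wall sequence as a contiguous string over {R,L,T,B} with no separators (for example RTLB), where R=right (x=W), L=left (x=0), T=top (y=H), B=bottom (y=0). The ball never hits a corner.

Final position: (5,5)
Wall sequence: BLTBR

1. t=5/3 → B at (4/3,0); v=(-1,3)
2. t=4/3 → L at (0,4); v=(1,3)
3. t=1 → T at (1,7); v=(1,-3)
4. t=7/3 → B at (10/3,0); v=(1,3)
5. t=5/3 → R at (5,5); v=(-1,3)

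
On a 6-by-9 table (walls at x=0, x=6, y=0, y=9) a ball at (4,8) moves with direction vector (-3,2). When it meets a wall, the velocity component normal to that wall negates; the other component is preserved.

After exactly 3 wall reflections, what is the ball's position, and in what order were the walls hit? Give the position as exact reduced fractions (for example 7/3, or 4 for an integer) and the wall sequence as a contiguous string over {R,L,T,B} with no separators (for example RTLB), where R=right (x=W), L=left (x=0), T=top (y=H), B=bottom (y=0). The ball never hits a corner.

Final position: (6,10/3)
Wall sequence: TLR

1. t=1/2 → T at (5/2,9); v=(-3,-2)
2. t=5/6 → L at (0,22/3); v=(3,-2)
3. t=2 → R at (6,10/3); v=(-3,-2)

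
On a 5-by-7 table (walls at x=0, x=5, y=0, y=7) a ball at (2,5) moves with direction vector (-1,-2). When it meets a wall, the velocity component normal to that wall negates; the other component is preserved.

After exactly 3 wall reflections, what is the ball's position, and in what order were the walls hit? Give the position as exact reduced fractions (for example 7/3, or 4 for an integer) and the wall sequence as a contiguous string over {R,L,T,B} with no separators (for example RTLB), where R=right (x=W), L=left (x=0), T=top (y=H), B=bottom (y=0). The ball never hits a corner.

1. t=2 → L at (0,1); v=(1,-2)
2. t=1/2 → B at (1/2,0); v=(1,2)
3. t=7/2 → T at (4,7); v=(1,-2)

Final position: (4,7)
Wall sequence: LBT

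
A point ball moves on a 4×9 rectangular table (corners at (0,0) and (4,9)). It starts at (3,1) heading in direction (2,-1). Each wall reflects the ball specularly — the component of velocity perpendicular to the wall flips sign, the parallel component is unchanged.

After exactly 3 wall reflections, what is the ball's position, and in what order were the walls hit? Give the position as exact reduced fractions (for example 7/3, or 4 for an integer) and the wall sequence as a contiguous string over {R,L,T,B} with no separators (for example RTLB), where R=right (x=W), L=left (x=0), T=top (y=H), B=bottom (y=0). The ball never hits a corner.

1. t=1/2 → R at (4,1/2); v=(-2,-1)
2. t=1/2 → B at (3,0); v=(-2,1)
3. t=3/2 → L at (0,3/2); v=(2,1)

Final position: (0,3/2)
Wall sequence: RBL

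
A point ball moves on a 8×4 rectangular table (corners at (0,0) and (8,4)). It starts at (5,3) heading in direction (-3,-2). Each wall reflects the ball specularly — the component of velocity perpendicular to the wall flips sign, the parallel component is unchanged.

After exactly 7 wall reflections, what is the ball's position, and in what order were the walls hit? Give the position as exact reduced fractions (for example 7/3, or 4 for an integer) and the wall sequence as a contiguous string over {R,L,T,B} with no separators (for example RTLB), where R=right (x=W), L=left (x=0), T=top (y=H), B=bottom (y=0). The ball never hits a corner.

1. t=3/2 → B at (1/2,0); v=(-3,2)
2. t=1/6 → L at (0,1/3); v=(3,2)
3. t=11/6 → T at (11/2,4); v=(3,-2)
4. t=5/6 → R at (8,7/3); v=(-3,-2)
5. t=7/6 → B at (9/2,0); v=(-3,2)
6. t=3/2 → L at (0,3); v=(3,2)
7. t=1/2 → T at (3/2,4); v=(3,-2)

Final position: (3/2,4)
Wall sequence: BLTRBLT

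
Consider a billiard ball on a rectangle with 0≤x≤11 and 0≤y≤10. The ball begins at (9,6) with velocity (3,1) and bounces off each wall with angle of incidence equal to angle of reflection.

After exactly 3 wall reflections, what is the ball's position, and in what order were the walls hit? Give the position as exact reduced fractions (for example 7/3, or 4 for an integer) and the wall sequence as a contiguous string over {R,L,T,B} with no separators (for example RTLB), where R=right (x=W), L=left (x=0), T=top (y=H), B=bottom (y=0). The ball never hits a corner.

1. t=2/3 → R at (11,20/3); v=(-3,1)
2. t=10/3 → T at (1,10); v=(-3,-1)
3. t=1/3 → L at (0,29/3); v=(3,-1)

Final position: (0,29/3)
Wall sequence: RTL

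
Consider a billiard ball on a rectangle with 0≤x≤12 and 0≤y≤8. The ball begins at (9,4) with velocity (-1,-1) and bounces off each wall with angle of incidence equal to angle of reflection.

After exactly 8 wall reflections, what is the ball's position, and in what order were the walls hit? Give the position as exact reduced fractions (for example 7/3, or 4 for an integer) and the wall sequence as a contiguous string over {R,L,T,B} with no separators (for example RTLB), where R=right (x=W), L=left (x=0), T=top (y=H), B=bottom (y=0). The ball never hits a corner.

1. t=4 → B at (5,0); v=(-1,1)
2. t=5 → L at (0,5); v=(1,1)
3. t=3 → T at (3,8); v=(1,-1)
4. t=8 → B at (11,0); v=(1,1)
5. t=1 → R at (12,1); v=(-1,1)
6. t=7 → T at (5,8); v=(-1,-1)
7. t=5 → L at (0,3); v=(1,-1)
8. t=3 → B at (3,0); v=(1,1)

Final position: (3,0)
Wall sequence: BLTBRTLB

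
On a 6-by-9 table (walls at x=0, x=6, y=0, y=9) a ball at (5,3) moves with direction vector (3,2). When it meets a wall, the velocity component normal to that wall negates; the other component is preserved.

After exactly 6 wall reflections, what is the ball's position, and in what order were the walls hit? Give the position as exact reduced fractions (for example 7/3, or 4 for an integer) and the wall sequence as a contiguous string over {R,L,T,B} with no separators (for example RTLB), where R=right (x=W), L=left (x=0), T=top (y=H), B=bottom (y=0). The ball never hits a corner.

Final position: (7/2,0)
Wall sequence: RLTRLB

1. t=1/3 → R at (6,11/3); v=(-3,2)
2. t=2 → L at (0,23/3); v=(3,2)
3. t=2/3 → T at (2,9); v=(3,-2)
4. t=4/3 → R at (6,19/3); v=(-3,-2)
5. t=2 → L at (0,7/3); v=(3,-2)
6. t=7/6 → B at (7/2,0); v=(3,2)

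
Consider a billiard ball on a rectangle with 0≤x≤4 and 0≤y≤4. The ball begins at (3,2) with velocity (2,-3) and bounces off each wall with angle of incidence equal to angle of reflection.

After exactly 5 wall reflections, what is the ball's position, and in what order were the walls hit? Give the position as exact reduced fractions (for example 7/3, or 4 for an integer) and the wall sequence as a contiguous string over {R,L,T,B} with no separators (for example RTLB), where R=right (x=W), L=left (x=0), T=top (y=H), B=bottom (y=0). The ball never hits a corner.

Final position: (5/3,0)
Wall sequence: RBTLB

1. t=1/2 → R at (4,1/2); v=(-2,-3)
2. t=1/6 → B at (11/3,0); v=(-2,3)
3. t=4/3 → T at (1,4); v=(-2,-3)
4. t=1/2 → L at (0,5/2); v=(2,-3)
5. t=5/6 → B at (5/3,0); v=(2,3)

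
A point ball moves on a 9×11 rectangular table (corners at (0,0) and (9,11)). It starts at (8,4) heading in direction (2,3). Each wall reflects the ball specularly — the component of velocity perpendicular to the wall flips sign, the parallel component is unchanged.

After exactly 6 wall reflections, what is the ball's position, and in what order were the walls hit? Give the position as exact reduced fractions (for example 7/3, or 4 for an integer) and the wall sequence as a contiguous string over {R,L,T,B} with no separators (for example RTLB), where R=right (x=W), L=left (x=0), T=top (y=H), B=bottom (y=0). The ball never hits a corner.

1. t=1/2 → R at (9,11/2); v=(-2,3)
2. t=11/6 → T at (16/3,11); v=(-2,-3)
3. t=8/3 → L at (0,3); v=(2,-3)
4. t=1 → B at (2,0); v=(2,3)
5. t=7/2 → R at (9,21/2); v=(-2,3)
6. t=1/6 → T at (26/3,11); v=(-2,-3)

Final position: (26/3,11)
Wall sequence: RTLBRT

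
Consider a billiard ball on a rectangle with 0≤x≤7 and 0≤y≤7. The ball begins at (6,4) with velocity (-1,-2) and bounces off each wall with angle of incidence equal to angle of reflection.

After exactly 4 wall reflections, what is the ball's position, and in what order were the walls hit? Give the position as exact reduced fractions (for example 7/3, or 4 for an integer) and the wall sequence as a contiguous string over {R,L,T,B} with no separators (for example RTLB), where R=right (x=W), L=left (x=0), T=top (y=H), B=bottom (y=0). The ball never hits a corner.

1. t=2 → B at (4,0); v=(-1,2)
2. t=7/2 → T at (1/2,7); v=(-1,-2)
3. t=1/2 → L at (0,6); v=(1,-2)
4. t=3 → B at (3,0); v=(1,2)

Final position: (3,0)
Wall sequence: BTLB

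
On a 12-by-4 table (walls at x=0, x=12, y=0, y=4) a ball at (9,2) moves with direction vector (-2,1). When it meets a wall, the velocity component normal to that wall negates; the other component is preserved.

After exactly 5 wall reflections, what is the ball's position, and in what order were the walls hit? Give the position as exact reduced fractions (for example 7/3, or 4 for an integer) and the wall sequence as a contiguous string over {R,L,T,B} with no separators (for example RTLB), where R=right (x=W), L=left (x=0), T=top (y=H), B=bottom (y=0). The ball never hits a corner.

Final position: (12,7/2)
Wall sequence: TLBTR

1. t=2 → T at (5,4); v=(-2,-1)
2. t=5/2 → L at (0,3/2); v=(2,-1)
3. t=3/2 → B at (3,0); v=(2,1)
4. t=4 → T at (11,4); v=(2,-1)
5. t=1/2 → R at (12,7/2); v=(-2,-1)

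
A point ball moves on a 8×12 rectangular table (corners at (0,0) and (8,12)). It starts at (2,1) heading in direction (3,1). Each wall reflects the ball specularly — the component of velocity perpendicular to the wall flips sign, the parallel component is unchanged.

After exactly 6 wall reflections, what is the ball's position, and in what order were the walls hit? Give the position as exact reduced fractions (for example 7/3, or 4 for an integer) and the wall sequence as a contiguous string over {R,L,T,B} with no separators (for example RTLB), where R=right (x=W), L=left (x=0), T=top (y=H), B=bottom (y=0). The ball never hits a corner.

Final position: (8,31/3)
Wall sequence: RLRLTR

1. t=2 → R at (8,3); v=(-3,1)
2. t=8/3 → L at (0,17/3); v=(3,1)
3. t=8/3 → R at (8,25/3); v=(-3,1)
4. t=8/3 → L at (0,11); v=(3,1)
5. t=1 → T at (3,12); v=(3,-1)
6. t=5/3 → R at (8,31/3); v=(-3,-1)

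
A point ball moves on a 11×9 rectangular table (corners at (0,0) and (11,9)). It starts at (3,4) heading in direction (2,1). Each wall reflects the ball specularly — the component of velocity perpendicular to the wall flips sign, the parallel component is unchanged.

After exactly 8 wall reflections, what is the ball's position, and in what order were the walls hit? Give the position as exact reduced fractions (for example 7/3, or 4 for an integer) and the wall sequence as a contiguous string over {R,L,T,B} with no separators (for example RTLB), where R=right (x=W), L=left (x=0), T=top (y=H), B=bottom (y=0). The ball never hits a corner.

1. t=4 → R at (11,8); v=(-2,1)
2. t=1 → T at (9,9); v=(-2,-1)
3. t=9/2 → L at (0,9/2); v=(2,-1)
4. t=9/2 → B at (9,0); v=(2,1)
5. t=1 → R at (11,1); v=(-2,1)
6. t=11/2 → L at (0,13/2); v=(2,1)
7. t=5/2 → T at (5,9); v=(2,-1)
8. t=3 → R at (11,6); v=(-2,-1)

Final position: (11,6)
Wall sequence: RTLBRLTR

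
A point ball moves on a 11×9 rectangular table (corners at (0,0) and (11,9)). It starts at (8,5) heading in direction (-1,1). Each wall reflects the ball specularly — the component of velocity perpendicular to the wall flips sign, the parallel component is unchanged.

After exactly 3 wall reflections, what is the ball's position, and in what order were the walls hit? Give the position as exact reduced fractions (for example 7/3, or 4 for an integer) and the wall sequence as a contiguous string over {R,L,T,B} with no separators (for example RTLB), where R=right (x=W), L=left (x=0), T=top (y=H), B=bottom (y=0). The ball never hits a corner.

1. t=4 → T at (4,9); v=(-1,-1)
2. t=4 → L at (0,5); v=(1,-1)
3. t=5 → B at (5,0); v=(1,1)

Final position: (5,0)
Wall sequence: TLB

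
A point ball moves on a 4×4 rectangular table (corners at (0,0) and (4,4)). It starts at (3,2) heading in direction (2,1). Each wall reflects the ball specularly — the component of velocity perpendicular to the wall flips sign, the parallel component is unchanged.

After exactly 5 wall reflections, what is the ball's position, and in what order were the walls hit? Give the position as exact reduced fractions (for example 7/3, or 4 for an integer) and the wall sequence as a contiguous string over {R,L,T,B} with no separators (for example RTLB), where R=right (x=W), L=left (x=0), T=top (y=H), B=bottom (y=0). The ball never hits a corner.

1. t=1/2 → R at (4,5/2); v=(-2,1)
2. t=3/2 → T at (1,4); v=(-2,-1)
3. t=1/2 → L at (0,7/2); v=(2,-1)
4. t=2 → R at (4,3/2); v=(-2,-1)
5. t=3/2 → B at (1,0); v=(-2,1)

Final position: (1,0)
Wall sequence: RTLRB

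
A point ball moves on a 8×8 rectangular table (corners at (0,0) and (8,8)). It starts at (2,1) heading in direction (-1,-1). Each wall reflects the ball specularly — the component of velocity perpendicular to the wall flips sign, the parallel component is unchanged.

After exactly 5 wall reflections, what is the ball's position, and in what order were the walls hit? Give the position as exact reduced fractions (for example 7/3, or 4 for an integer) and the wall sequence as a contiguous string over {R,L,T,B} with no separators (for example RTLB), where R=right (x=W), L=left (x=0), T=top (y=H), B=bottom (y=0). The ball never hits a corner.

Final position: (1,0)
Wall sequence: BLTRB

1. t=1 → B at (1,0); v=(-1,1)
2. t=1 → L at (0,1); v=(1,1)
3. t=7 → T at (7,8); v=(1,-1)
4. t=1 → R at (8,7); v=(-1,-1)
5. t=7 → B at (1,0); v=(-1,1)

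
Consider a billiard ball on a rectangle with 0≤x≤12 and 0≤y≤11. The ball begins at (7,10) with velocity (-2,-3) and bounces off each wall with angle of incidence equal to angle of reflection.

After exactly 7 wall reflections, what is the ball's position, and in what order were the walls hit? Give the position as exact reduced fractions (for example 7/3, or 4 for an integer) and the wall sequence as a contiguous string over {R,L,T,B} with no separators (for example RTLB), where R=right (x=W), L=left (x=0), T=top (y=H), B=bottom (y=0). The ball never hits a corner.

1. t=10/3 → B at (1/3,0); v=(-2,3)
2. t=1/6 → L at (0,1/2); v=(2,3)
3. t=7/2 → T at (7,11); v=(2,-3)
4. t=5/2 → R at (12,7/2); v=(-2,-3)
5. t=7/6 → B at (29/3,0); v=(-2,3)
6. t=11/3 → T at (7/3,11); v=(-2,-3)
7. t=7/6 → L at (0,15/2); v=(2,-3)

Final position: (0,15/2)
Wall sequence: BLTRBTL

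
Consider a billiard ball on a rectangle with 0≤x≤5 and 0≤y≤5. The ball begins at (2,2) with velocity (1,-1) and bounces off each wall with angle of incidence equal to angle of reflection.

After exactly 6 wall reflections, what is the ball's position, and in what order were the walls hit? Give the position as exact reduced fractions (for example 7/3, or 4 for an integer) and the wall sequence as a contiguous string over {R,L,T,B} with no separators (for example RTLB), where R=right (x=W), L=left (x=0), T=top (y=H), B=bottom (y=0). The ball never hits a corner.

Final position: (5,1)
Wall sequence: BRTLBR

1. t=2 → B at (4,0); v=(1,1)
2. t=1 → R at (5,1); v=(-1,1)
3. t=4 → T at (1,5); v=(-1,-1)
4. t=1 → L at (0,4); v=(1,-1)
5. t=4 → B at (4,0); v=(1,1)
6. t=1 → R at (5,1); v=(-1,1)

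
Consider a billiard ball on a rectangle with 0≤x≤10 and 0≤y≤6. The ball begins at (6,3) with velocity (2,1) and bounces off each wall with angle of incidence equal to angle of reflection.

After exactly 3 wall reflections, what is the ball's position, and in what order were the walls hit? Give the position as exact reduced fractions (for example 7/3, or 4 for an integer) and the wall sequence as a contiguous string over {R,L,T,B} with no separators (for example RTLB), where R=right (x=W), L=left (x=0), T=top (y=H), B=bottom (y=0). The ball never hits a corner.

1. t=2 → R at (10,5); v=(-2,1)
2. t=1 → T at (8,6); v=(-2,-1)
3. t=4 → L at (0,2); v=(2,-1)

Final position: (0,2)
Wall sequence: RTL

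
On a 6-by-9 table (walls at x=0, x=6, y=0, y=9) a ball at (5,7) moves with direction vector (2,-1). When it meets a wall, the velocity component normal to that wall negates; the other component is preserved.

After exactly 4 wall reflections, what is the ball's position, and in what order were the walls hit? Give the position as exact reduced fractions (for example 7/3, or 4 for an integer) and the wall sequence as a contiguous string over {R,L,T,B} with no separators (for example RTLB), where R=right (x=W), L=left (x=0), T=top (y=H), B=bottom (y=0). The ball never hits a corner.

Final position: (5,0)
Wall sequence: RLRB

1. t=1/2 → R at (6,13/2); v=(-2,-1)
2. t=3 → L at (0,7/2); v=(2,-1)
3. t=3 → R at (6,1/2); v=(-2,-1)
4. t=1/2 → B at (5,0); v=(-2,1)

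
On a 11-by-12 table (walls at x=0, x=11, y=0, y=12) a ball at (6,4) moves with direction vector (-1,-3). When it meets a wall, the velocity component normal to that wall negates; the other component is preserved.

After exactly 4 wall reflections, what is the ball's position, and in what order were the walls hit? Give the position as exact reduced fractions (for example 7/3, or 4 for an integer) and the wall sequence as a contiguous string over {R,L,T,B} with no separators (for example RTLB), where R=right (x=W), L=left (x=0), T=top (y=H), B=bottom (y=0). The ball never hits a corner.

Final position: (10/3,0)
Wall sequence: BTLB

1. t=4/3 → B at (14/3,0); v=(-1,3)
2. t=4 → T at (2/3,12); v=(-1,-3)
3. t=2/3 → L at (0,10); v=(1,-3)
4. t=10/3 → B at (10/3,0); v=(1,3)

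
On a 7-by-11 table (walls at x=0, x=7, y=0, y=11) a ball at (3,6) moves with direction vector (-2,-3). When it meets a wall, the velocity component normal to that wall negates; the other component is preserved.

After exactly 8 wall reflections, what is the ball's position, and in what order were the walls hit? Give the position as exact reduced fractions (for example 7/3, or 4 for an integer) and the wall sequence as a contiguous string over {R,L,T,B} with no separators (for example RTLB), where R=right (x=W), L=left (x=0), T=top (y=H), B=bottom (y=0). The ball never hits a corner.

1. t=3/2 → L at (0,3/2); v=(2,-3)
2. t=1/2 → B at (1,0); v=(2,3)
3. t=3 → R at (7,9); v=(-2,3)
4. t=2/3 → T at (17/3,11); v=(-2,-3)
5. t=17/6 → L at (0,5/2); v=(2,-3)
6. t=5/6 → B at (5/3,0); v=(2,3)
7. t=8/3 → R at (7,8); v=(-2,3)
8. t=1 → T at (5,11); v=(-2,-3)

Final position: (5,11)
Wall sequence: LBRTLBRT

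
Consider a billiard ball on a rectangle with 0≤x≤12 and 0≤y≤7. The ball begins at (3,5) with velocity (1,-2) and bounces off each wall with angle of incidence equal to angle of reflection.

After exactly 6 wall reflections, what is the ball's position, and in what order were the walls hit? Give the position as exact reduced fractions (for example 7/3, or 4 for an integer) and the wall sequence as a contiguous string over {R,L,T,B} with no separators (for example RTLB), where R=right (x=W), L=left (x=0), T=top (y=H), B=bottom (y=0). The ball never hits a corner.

1. t=5/2 → B at (11/2,0); v=(1,2)
2. t=7/2 → T at (9,7); v=(1,-2)
3. t=3 → R at (12,1); v=(-1,-2)
4. t=1/2 → B at (23/2,0); v=(-1,2)
5. t=7/2 → T at (8,7); v=(-1,-2)
6. t=7/2 → B at (9/2,0); v=(-1,2)

Final position: (9/2,0)
Wall sequence: BTRBTB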